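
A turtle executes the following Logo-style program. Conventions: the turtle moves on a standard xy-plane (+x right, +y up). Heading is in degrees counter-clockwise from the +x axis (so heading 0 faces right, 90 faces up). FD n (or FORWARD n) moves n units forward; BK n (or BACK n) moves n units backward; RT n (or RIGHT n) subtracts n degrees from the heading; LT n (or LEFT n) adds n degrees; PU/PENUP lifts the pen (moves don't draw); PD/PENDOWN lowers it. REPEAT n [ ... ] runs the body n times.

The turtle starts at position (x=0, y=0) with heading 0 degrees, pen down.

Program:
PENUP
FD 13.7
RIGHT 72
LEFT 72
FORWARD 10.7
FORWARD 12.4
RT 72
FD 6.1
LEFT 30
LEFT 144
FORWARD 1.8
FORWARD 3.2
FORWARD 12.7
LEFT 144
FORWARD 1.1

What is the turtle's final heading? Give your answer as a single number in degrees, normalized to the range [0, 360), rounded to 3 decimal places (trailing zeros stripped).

Answer: 246

Derivation:
Executing turtle program step by step:
Start: pos=(0,0), heading=0, pen down
PU: pen up
FD 13.7: (0,0) -> (13.7,0) [heading=0, move]
RT 72: heading 0 -> 288
LT 72: heading 288 -> 0
FD 10.7: (13.7,0) -> (24.4,0) [heading=0, move]
FD 12.4: (24.4,0) -> (36.8,0) [heading=0, move]
RT 72: heading 0 -> 288
FD 6.1: (36.8,0) -> (38.685,-5.801) [heading=288, move]
LT 30: heading 288 -> 318
LT 144: heading 318 -> 102
FD 1.8: (38.685,-5.801) -> (38.311,-4.041) [heading=102, move]
FD 3.2: (38.311,-4.041) -> (37.645,-0.911) [heading=102, move]
FD 12.7: (37.645,-0.911) -> (35.005,11.512) [heading=102, move]
LT 144: heading 102 -> 246
FD 1.1: (35.005,11.512) -> (34.558,10.507) [heading=246, move]
Final: pos=(34.558,10.507), heading=246, 0 segment(s) drawn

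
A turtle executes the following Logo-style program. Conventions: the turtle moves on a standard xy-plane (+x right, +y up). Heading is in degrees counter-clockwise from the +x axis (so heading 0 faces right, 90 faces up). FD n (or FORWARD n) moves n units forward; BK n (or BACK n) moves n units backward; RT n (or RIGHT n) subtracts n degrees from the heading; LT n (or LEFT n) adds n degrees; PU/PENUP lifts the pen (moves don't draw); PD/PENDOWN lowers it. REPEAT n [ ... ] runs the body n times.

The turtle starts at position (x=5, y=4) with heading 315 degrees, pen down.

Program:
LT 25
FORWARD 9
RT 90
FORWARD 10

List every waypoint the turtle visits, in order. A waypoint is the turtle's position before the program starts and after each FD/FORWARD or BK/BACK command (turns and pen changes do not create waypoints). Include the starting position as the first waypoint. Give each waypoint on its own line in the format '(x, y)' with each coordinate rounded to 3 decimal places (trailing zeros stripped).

Executing turtle program step by step:
Start: pos=(5,4), heading=315, pen down
LT 25: heading 315 -> 340
FD 9: (5,4) -> (13.457,0.922) [heading=340, draw]
RT 90: heading 340 -> 250
FD 10: (13.457,0.922) -> (10.037,-8.475) [heading=250, draw]
Final: pos=(10.037,-8.475), heading=250, 2 segment(s) drawn
Waypoints (3 total):
(5, 4)
(13.457, 0.922)
(10.037, -8.475)

Answer: (5, 4)
(13.457, 0.922)
(10.037, -8.475)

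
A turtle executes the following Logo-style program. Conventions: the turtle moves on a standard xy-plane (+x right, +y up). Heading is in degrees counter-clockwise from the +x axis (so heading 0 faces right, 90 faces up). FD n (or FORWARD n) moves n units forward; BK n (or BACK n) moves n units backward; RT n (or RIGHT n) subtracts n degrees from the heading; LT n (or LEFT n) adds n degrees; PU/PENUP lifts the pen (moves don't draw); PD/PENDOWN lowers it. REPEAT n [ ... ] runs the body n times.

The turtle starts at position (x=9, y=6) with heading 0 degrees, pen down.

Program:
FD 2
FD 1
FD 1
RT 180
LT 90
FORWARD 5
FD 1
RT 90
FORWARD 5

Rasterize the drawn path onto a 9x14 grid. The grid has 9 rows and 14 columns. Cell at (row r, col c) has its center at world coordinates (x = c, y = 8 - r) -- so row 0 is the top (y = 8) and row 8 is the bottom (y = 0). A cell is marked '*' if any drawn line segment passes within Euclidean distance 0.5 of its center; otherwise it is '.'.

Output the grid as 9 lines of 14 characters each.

Segment 0: (9,6) -> (11,6)
Segment 1: (11,6) -> (12,6)
Segment 2: (12,6) -> (13,6)
Segment 3: (13,6) -> (13,1)
Segment 4: (13,1) -> (13,0)
Segment 5: (13,0) -> (8,-0)

Answer: ..............
..............
.........*****
.............*
.............*
.............*
.............*
.............*
........******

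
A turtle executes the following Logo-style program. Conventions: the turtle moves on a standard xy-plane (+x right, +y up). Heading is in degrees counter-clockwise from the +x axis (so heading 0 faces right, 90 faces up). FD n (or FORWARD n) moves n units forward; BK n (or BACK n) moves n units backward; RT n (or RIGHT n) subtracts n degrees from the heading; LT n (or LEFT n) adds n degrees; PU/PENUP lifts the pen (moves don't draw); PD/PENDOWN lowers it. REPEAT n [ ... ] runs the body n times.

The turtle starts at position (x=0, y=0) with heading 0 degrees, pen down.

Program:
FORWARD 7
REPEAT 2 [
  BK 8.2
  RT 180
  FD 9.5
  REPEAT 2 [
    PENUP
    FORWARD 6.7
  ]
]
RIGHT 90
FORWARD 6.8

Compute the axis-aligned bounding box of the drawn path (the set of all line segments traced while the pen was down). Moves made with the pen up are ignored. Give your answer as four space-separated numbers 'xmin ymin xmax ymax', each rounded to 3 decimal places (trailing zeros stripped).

Answer: -10.7 0 7 0

Derivation:
Executing turtle program step by step:
Start: pos=(0,0), heading=0, pen down
FD 7: (0,0) -> (7,0) [heading=0, draw]
REPEAT 2 [
  -- iteration 1/2 --
  BK 8.2: (7,0) -> (-1.2,0) [heading=0, draw]
  RT 180: heading 0 -> 180
  FD 9.5: (-1.2,0) -> (-10.7,0) [heading=180, draw]
  REPEAT 2 [
    -- iteration 1/2 --
    PU: pen up
    FD 6.7: (-10.7,0) -> (-17.4,0) [heading=180, move]
    -- iteration 2/2 --
    PU: pen up
    FD 6.7: (-17.4,0) -> (-24.1,0) [heading=180, move]
  ]
  -- iteration 2/2 --
  BK 8.2: (-24.1,0) -> (-15.9,0) [heading=180, move]
  RT 180: heading 180 -> 0
  FD 9.5: (-15.9,0) -> (-6.4,0) [heading=0, move]
  REPEAT 2 [
    -- iteration 1/2 --
    PU: pen up
    FD 6.7: (-6.4,0) -> (0.3,0) [heading=0, move]
    -- iteration 2/2 --
    PU: pen up
    FD 6.7: (0.3,0) -> (7,0) [heading=0, move]
  ]
]
RT 90: heading 0 -> 270
FD 6.8: (7,0) -> (7,-6.8) [heading=270, move]
Final: pos=(7,-6.8), heading=270, 3 segment(s) drawn

Segment endpoints: x in {-10.7, -1.2, 0, 7}, y in {0, 0}
xmin=-10.7, ymin=0, xmax=7, ymax=0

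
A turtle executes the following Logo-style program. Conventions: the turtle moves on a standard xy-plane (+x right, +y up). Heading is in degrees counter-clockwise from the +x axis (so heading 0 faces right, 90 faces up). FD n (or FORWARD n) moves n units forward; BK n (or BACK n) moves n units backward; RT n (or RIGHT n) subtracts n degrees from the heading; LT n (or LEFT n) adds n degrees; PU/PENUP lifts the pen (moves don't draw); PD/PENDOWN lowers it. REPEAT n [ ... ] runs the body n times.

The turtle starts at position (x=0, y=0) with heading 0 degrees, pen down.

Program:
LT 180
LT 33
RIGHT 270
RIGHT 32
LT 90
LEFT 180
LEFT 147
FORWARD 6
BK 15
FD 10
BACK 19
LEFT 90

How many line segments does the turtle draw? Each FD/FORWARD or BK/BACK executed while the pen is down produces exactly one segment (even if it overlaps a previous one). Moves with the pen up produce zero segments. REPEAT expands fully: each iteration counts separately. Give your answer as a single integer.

Answer: 4

Derivation:
Executing turtle program step by step:
Start: pos=(0,0), heading=0, pen down
LT 180: heading 0 -> 180
LT 33: heading 180 -> 213
RT 270: heading 213 -> 303
RT 32: heading 303 -> 271
LT 90: heading 271 -> 1
LT 180: heading 1 -> 181
LT 147: heading 181 -> 328
FD 6: (0,0) -> (5.088,-3.18) [heading=328, draw]
BK 15: (5.088,-3.18) -> (-7.632,4.769) [heading=328, draw]
FD 10: (-7.632,4.769) -> (0.848,-0.53) [heading=328, draw]
BK 19: (0.848,-0.53) -> (-15.265,9.539) [heading=328, draw]
LT 90: heading 328 -> 58
Final: pos=(-15.265,9.539), heading=58, 4 segment(s) drawn
Segments drawn: 4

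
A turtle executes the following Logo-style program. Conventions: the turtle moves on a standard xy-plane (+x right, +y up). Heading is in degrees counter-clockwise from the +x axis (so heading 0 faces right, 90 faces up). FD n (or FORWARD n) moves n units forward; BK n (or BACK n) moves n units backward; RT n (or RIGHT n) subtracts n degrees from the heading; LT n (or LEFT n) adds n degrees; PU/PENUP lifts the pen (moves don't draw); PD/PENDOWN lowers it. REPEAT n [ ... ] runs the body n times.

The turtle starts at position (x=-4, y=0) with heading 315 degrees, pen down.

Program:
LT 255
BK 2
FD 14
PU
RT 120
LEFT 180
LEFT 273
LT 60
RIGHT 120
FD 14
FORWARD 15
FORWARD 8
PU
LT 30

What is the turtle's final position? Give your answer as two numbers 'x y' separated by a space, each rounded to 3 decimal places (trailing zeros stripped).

Answer: -34.544 25.031

Derivation:
Executing turtle program step by step:
Start: pos=(-4,0), heading=315, pen down
LT 255: heading 315 -> 210
BK 2: (-4,0) -> (-2.268,1) [heading=210, draw]
FD 14: (-2.268,1) -> (-14.392,-6) [heading=210, draw]
PU: pen up
RT 120: heading 210 -> 90
LT 180: heading 90 -> 270
LT 273: heading 270 -> 183
LT 60: heading 183 -> 243
RT 120: heading 243 -> 123
FD 14: (-14.392,-6) -> (-22.017,5.741) [heading=123, move]
FD 15: (-22.017,5.741) -> (-30.187,18.321) [heading=123, move]
FD 8: (-30.187,18.321) -> (-34.544,25.031) [heading=123, move]
PU: pen up
LT 30: heading 123 -> 153
Final: pos=(-34.544,25.031), heading=153, 2 segment(s) drawn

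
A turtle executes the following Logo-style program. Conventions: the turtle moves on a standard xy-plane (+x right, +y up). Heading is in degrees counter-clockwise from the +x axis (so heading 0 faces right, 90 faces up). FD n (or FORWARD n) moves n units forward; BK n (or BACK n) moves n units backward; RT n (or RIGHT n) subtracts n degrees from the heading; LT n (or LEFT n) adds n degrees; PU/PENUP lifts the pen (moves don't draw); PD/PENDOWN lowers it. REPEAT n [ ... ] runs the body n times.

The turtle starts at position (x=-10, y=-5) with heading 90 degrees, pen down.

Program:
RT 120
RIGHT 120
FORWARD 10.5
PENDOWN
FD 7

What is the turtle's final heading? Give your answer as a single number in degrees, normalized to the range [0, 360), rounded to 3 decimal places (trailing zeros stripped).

Executing turtle program step by step:
Start: pos=(-10,-5), heading=90, pen down
RT 120: heading 90 -> 330
RT 120: heading 330 -> 210
FD 10.5: (-10,-5) -> (-19.093,-10.25) [heading=210, draw]
PD: pen down
FD 7: (-19.093,-10.25) -> (-25.155,-13.75) [heading=210, draw]
Final: pos=(-25.155,-13.75), heading=210, 2 segment(s) drawn

Answer: 210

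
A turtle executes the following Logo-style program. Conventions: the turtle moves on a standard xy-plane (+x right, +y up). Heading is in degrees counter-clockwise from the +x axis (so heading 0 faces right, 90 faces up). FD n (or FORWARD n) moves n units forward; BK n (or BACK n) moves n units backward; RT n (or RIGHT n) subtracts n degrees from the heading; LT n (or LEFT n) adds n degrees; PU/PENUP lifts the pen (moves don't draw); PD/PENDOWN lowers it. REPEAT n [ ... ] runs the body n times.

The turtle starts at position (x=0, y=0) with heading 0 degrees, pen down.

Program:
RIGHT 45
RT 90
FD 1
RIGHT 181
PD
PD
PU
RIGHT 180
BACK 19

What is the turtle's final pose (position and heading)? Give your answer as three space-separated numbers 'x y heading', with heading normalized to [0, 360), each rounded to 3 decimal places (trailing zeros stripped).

Executing turtle program step by step:
Start: pos=(0,0), heading=0, pen down
RT 45: heading 0 -> 315
RT 90: heading 315 -> 225
FD 1: (0,0) -> (-0.707,-0.707) [heading=225, draw]
RT 181: heading 225 -> 44
PD: pen down
PD: pen down
PU: pen up
RT 180: heading 44 -> 224
BK 19: (-0.707,-0.707) -> (12.96,12.491) [heading=224, move]
Final: pos=(12.96,12.491), heading=224, 1 segment(s) drawn

Answer: 12.96 12.491 224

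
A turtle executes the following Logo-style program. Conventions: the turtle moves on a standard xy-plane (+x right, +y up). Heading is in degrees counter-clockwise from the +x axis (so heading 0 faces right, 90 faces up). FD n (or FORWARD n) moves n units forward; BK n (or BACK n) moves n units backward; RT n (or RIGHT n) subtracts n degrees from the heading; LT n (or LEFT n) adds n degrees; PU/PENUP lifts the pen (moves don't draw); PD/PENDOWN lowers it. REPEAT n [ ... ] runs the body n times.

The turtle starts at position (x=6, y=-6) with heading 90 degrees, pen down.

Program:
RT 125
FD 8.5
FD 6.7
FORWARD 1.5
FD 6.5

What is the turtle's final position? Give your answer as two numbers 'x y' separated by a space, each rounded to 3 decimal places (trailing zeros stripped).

Answer: 25.004 -19.307

Derivation:
Executing turtle program step by step:
Start: pos=(6,-6), heading=90, pen down
RT 125: heading 90 -> 325
FD 8.5: (6,-6) -> (12.963,-10.875) [heading=325, draw]
FD 6.7: (12.963,-10.875) -> (18.451,-14.718) [heading=325, draw]
FD 1.5: (18.451,-14.718) -> (19.68,-15.579) [heading=325, draw]
FD 6.5: (19.68,-15.579) -> (25.004,-19.307) [heading=325, draw]
Final: pos=(25.004,-19.307), heading=325, 4 segment(s) drawn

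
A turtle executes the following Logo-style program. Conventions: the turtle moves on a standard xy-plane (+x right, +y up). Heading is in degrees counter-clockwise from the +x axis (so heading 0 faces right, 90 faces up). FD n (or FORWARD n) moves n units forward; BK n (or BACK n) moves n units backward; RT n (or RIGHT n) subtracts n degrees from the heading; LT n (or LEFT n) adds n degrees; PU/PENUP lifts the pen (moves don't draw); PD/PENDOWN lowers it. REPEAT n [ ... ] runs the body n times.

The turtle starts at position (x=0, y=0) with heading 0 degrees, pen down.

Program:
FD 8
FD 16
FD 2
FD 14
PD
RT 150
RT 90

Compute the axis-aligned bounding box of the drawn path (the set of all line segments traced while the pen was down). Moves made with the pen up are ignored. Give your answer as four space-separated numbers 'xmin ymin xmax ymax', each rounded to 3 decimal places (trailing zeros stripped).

Answer: 0 0 40 0

Derivation:
Executing turtle program step by step:
Start: pos=(0,0), heading=0, pen down
FD 8: (0,0) -> (8,0) [heading=0, draw]
FD 16: (8,0) -> (24,0) [heading=0, draw]
FD 2: (24,0) -> (26,0) [heading=0, draw]
FD 14: (26,0) -> (40,0) [heading=0, draw]
PD: pen down
RT 150: heading 0 -> 210
RT 90: heading 210 -> 120
Final: pos=(40,0), heading=120, 4 segment(s) drawn

Segment endpoints: x in {0, 8, 24, 26, 40}, y in {0}
xmin=0, ymin=0, xmax=40, ymax=0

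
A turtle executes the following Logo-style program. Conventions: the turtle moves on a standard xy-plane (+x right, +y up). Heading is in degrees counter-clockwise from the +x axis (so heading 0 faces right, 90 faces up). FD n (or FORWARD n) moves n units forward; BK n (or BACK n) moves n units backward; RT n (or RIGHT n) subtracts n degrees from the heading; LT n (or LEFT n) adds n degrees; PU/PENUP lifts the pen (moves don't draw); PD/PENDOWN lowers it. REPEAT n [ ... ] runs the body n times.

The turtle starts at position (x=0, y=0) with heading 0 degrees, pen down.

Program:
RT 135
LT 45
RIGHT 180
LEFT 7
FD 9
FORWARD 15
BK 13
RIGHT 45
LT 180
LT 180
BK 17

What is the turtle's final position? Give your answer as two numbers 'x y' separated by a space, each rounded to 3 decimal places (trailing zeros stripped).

Answer: -11.807 -2.478

Derivation:
Executing turtle program step by step:
Start: pos=(0,0), heading=0, pen down
RT 135: heading 0 -> 225
LT 45: heading 225 -> 270
RT 180: heading 270 -> 90
LT 7: heading 90 -> 97
FD 9: (0,0) -> (-1.097,8.933) [heading=97, draw]
FD 15: (-1.097,8.933) -> (-2.925,23.821) [heading=97, draw]
BK 13: (-2.925,23.821) -> (-1.341,10.918) [heading=97, draw]
RT 45: heading 97 -> 52
LT 180: heading 52 -> 232
LT 180: heading 232 -> 52
BK 17: (-1.341,10.918) -> (-11.807,-2.478) [heading=52, draw]
Final: pos=(-11.807,-2.478), heading=52, 4 segment(s) drawn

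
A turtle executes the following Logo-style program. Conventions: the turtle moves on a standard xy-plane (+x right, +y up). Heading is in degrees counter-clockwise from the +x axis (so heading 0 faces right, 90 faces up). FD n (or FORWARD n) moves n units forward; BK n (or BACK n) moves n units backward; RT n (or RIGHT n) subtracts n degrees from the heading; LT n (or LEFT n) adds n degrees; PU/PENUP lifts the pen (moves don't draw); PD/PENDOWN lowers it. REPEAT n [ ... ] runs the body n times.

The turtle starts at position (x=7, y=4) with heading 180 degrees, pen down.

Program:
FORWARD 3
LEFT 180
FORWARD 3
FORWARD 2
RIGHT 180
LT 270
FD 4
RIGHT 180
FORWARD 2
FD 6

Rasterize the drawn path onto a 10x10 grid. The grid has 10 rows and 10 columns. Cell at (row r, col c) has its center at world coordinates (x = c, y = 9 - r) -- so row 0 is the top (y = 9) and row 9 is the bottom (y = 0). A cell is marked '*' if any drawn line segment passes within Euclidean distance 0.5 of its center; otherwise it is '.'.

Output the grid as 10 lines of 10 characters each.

Segment 0: (7,4) -> (4,4)
Segment 1: (4,4) -> (7,4)
Segment 2: (7,4) -> (9,4)
Segment 3: (9,4) -> (9,8)
Segment 4: (9,8) -> (9,6)
Segment 5: (9,6) -> (9,-0)

Answer: ..........
.........*
.........*
.........*
.........*
....******
.........*
.........*
.........*
.........*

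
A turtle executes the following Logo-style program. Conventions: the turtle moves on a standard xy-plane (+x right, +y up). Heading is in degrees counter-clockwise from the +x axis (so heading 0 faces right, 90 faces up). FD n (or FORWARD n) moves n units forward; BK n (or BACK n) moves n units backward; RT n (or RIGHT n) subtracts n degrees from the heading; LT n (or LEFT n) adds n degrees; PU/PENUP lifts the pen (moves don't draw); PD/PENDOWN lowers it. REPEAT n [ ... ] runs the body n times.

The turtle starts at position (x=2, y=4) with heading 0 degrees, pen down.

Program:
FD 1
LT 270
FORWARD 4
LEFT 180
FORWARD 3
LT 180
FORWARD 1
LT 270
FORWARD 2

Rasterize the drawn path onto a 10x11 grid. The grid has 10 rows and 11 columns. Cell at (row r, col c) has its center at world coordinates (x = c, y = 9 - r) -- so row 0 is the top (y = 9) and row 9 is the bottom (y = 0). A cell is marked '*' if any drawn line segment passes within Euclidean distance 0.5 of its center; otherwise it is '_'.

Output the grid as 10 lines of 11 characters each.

Answer: ___________
___________
___________
___________
___________
__**_______
___*_______
_***_______
___*_______
___*_______

Derivation:
Segment 0: (2,4) -> (3,4)
Segment 1: (3,4) -> (3,0)
Segment 2: (3,0) -> (3,3)
Segment 3: (3,3) -> (3,2)
Segment 4: (3,2) -> (1,2)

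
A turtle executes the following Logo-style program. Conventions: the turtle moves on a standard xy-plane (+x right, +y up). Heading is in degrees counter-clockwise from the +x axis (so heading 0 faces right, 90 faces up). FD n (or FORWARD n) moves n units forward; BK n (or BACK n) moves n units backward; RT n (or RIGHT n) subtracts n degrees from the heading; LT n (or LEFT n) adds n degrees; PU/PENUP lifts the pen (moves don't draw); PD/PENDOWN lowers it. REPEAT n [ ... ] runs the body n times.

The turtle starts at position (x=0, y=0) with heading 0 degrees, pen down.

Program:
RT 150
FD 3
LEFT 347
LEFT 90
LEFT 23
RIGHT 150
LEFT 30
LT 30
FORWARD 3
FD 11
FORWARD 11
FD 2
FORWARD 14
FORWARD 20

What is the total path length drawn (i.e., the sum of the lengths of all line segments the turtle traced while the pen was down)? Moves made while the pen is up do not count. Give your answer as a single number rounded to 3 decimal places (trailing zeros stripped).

Answer: 64

Derivation:
Executing turtle program step by step:
Start: pos=(0,0), heading=0, pen down
RT 150: heading 0 -> 210
FD 3: (0,0) -> (-2.598,-1.5) [heading=210, draw]
LT 347: heading 210 -> 197
LT 90: heading 197 -> 287
LT 23: heading 287 -> 310
RT 150: heading 310 -> 160
LT 30: heading 160 -> 190
LT 30: heading 190 -> 220
FD 3: (-2.598,-1.5) -> (-4.896,-3.428) [heading=220, draw]
FD 11: (-4.896,-3.428) -> (-13.323,-10.499) [heading=220, draw]
FD 11: (-13.323,-10.499) -> (-21.749,-17.57) [heading=220, draw]
FD 2: (-21.749,-17.57) -> (-23.281,-18.855) [heading=220, draw]
FD 14: (-23.281,-18.855) -> (-34.006,-27.854) [heading=220, draw]
FD 20: (-34.006,-27.854) -> (-49.327,-40.71) [heading=220, draw]
Final: pos=(-49.327,-40.71), heading=220, 7 segment(s) drawn

Segment lengths:
  seg 1: (0,0) -> (-2.598,-1.5), length = 3
  seg 2: (-2.598,-1.5) -> (-4.896,-3.428), length = 3
  seg 3: (-4.896,-3.428) -> (-13.323,-10.499), length = 11
  seg 4: (-13.323,-10.499) -> (-21.749,-17.57), length = 11
  seg 5: (-21.749,-17.57) -> (-23.281,-18.855), length = 2
  seg 6: (-23.281,-18.855) -> (-34.006,-27.854), length = 14
  seg 7: (-34.006,-27.854) -> (-49.327,-40.71), length = 20
Total = 64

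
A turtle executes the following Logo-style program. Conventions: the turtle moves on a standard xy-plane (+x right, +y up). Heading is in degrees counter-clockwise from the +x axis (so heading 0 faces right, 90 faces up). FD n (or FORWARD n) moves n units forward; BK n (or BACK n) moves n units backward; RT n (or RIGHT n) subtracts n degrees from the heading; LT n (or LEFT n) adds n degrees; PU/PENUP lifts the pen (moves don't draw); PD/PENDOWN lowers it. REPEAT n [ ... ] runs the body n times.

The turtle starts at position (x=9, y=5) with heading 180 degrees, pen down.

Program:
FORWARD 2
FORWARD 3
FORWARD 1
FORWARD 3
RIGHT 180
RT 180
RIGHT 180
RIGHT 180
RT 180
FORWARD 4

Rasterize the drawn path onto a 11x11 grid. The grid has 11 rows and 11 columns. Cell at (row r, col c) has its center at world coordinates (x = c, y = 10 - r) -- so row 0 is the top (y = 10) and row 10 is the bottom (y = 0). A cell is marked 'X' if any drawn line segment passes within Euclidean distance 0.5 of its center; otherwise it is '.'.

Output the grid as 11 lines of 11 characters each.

Answer: ...........
...........
...........
...........
...........
XXXXXXXXXX.
...........
...........
...........
...........
...........

Derivation:
Segment 0: (9,5) -> (7,5)
Segment 1: (7,5) -> (4,5)
Segment 2: (4,5) -> (3,5)
Segment 3: (3,5) -> (0,5)
Segment 4: (0,5) -> (4,5)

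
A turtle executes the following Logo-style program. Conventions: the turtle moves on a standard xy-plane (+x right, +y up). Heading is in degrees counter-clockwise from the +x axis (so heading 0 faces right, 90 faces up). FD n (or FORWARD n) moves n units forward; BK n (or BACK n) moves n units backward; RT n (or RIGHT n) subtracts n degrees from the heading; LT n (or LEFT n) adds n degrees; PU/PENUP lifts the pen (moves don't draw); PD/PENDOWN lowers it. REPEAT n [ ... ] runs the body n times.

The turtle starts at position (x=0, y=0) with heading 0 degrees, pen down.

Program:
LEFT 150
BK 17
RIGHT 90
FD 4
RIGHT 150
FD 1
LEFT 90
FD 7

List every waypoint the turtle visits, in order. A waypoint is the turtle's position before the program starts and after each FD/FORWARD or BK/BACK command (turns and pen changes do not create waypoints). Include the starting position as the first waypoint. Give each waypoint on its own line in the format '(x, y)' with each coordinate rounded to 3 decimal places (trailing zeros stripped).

Answer: (0, 0)
(14.722, -8.5)
(16.722, -5.036)
(16.722, -6.036)
(23.722, -6.036)

Derivation:
Executing turtle program step by step:
Start: pos=(0,0), heading=0, pen down
LT 150: heading 0 -> 150
BK 17: (0,0) -> (14.722,-8.5) [heading=150, draw]
RT 90: heading 150 -> 60
FD 4: (14.722,-8.5) -> (16.722,-5.036) [heading=60, draw]
RT 150: heading 60 -> 270
FD 1: (16.722,-5.036) -> (16.722,-6.036) [heading=270, draw]
LT 90: heading 270 -> 0
FD 7: (16.722,-6.036) -> (23.722,-6.036) [heading=0, draw]
Final: pos=(23.722,-6.036), heading=0, 4 segment(s) drawn
Waypoints (5 total):
(0, 0)
(14.722, -8.5)
(16.722, -5.036)
(16.722, -6.036)
(23.722, -6.036)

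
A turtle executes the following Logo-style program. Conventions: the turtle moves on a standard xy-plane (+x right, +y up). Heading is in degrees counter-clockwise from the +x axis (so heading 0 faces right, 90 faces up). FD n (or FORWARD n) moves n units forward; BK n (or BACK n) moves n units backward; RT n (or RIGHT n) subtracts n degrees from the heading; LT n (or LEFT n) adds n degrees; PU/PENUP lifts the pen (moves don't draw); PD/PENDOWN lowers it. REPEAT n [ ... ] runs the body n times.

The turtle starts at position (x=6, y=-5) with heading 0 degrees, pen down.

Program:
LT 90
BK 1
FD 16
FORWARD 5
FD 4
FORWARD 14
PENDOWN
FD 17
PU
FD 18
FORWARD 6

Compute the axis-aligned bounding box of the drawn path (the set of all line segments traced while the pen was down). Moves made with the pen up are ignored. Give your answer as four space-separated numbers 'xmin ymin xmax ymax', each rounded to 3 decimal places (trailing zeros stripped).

Executing turtle program step by step:
Start: pos=(6,-5), heading=0, pen down
LT 90: heading 0 -> 90
BK 1: (6,-5) -> (6,-6) [heading=90, draw]
FD 16: (6,-6) -> (6,10) [heading=90, draw]
FD 5: (6,10) -> (6,15) [heading=90, draw]
FD 4: (6,15) -> (6,19) [heading=90, draw]
FD 14: (6,19) -> (6,33) [heading=90, draw]
PD: pen down
FD 17: (6,33) -> (6,50) [heading=90, draw]
PU: pen up
FD 18: (6,50) -> (6,68) [heading=90, move]
FD 6: (6,68) -> (6,74) [heading=90, move]
Final: pos=(6,74), heading=90, 6 segment(s) drawn

Segment endpoints: x in {6, 6, 6, 6}, y in {-6, -5, 10, 15, 19, 33, 50}
xmin=6, ymin=-6, xmax=6, ymax=50

Answer: 6 -6 6 50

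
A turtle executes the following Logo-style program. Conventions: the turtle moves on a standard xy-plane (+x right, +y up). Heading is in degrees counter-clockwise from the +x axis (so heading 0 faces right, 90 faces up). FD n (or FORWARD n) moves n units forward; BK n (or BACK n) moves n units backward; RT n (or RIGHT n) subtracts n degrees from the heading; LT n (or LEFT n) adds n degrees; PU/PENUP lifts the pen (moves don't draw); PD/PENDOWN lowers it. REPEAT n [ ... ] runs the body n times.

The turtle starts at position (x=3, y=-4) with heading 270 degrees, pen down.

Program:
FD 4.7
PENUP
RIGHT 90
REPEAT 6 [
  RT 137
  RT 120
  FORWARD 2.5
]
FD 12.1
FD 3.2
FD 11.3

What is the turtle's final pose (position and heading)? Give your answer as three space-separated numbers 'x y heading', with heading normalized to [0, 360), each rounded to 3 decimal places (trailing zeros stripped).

Answer: 11.013 17.34 78

Derivation:
Executing turtle program step by step:
Start: pos=(3,-4), heading=270, pen down
FD 4.7: (3,-4) -> (3,-8.7) [heading=270, draw]
PU: pen up
RT 90: heading 270 -> 180
REPEAT 6 [
  -- iteration 1/6 --
  RT 137: heading 180 -> 43
  RT 120: heading 43 -> 283
  FD 2.5: (3,-8.7) -> (3.562,-11.136) [heading=283, move]
  -- iteration 2/6 --
  RT 137: heading 283 -> 146
  RT 120: heading 146 -> 26
  FD 2.5: (3.562,-11.136) -> (5.809,-10.04) [heading=26, move]
  -- iteration 3/6 --
  RT 137: heading 26 -> 249
  RT 120: heading 249 -> 129
  FD 2.5: (5.809,-10.04) -> (4.236,-8.097) [heading=129, move]
  -- iteration 4/6 --
  RT 137: heading 129 -> 352
  RT 120: heading 352 -> 232
  FD 2.5: (4.236,-8.097) -> (2.697,-10.067) [heading=232, move]
  -- iteration 5/6 --
  RT 137: heading 232 -> 95
  RT 120: heading 95 -> 335
  FD 2.5: (2.697,-10.067) -> (4.963,-11.124) [heading=335, move]
  -- iteration 6/6 --
  RT 137: heading 335 -> 198
  RT 120: heading 198 -> 78
  FD 2.5: (4.963,-11.124) -> (5.482,-8.678) [heading=78, move]
]
FD 12.1: (5.482,-8.678) -> (7.998,3.157) [heading=78, move]
FD 3.2: (7.998,3.157) -> (8.664,6.287) [heading=78, move]
FD 11.3: (8.664,6.287) -> (11.013,17.34) [heading=78, move]
Final: pos=(11.013,17.34), heading=78, 1 segment(s) drawn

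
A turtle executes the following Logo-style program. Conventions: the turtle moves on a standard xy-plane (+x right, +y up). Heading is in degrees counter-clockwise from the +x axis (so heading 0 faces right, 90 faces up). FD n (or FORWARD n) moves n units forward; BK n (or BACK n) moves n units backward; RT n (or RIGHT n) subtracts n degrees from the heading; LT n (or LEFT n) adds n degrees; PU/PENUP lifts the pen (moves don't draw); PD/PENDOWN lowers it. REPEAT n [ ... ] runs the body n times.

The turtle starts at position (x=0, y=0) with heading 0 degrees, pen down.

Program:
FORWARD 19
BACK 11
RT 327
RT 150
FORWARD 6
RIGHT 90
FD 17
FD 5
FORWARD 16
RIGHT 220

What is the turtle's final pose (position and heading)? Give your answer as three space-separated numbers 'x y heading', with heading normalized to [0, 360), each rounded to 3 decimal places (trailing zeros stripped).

Answer: -28.582 11.906 293

Derivation:
Executing turtle program step by step:
Start: pos=(0,0), heading=0, pen down
FD 19: (0,0) -> (19,0) [heading=0, draw]
BK 11: (19,0) -> (8,0) [heading=0, draw]
RT 327: heading 0 -> 33
RT 150: heading 33 -> 243
FD 6: (8,0) -> (5.276,-5.346) [heading=243, draw]
RT 90: heading 243 -> 153
FD 17: (5.276,-5.346) -> (-9.871,2.372) [heading=153, draw]
FD 5: (-9.871,2.372) -> (-14.326,4.642) [heading=153, draw]
FD 16: (-14.326,4.642) -> (-28.582,11.906) [heading=153, draw]
RT 220: heading 153 -> 293
Final: pos=(-28.582,11.906), heading=293, 6 segment(s) drawn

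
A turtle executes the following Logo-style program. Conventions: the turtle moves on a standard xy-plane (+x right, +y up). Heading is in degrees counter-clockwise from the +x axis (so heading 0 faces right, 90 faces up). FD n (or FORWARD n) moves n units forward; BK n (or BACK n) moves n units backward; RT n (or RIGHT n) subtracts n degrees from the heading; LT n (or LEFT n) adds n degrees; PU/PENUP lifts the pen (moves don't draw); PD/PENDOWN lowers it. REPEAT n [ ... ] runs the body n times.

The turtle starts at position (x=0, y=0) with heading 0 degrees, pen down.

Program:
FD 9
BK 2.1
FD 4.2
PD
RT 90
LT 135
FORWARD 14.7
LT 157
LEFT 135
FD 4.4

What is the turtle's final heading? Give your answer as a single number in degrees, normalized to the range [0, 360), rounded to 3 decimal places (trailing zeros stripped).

Executing turtle program step by step:
Start: pos=(0,0), heading=0, pen down
FD 9: (0,0) -> (9,0) [heading=0, draw]
BK 2.1: (9,0) -> (6.9,0) [heading=0, draw]
FD 4.2: (6.9,0) -> (11.1,0) [heading=0, draw]
PD: pen down
RT 90: heading 0 -> 270
LT 135: heading 270 -> 45
FD 14.7: (11.1,0) -> (21.494,10.394) [heading=45, draw]
LT 157: heading 45 -> 202
LT 135: heading 202 -> 337
FD 4.4: (21.494,10.394) -> (25.545,8.675) [heading=337, draw]
Final: pos=(25.545,8.675), heading=337, 5 segment(s) drawn

Answer: 337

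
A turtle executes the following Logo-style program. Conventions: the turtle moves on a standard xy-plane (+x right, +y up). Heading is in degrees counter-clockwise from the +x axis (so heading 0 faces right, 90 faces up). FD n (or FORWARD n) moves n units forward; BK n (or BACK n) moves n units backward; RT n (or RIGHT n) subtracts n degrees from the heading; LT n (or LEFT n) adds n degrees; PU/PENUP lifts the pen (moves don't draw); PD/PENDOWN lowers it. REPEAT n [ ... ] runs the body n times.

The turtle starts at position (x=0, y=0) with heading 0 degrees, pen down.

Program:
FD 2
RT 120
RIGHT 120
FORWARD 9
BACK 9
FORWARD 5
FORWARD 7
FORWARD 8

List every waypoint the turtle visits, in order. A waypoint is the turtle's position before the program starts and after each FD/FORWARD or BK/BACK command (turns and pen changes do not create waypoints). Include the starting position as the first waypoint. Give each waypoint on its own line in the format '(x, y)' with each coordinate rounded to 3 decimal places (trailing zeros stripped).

Answer: (0, 0)
(2, 0)
(-2.5, 7.794)
(2, 0)
(-0.5, 4.33)
(-4, 10.392)
(-8, 17.321)

Derivation:
Executing turtle program step by step:
Start: pos=(0,0), heading=0, pen down
FD 2: (0,0) -> (2,0) [heading=0, draw]
RT 120: heading 0 -> 240
RT 120: heading 240 -> 120
FD 9: (2,0) -> (-2.5,7.794) [heading=120, draw]
BK 9: (-2.5,7.794) -> (2,0) [heading=120, draw]
FD 5: (2,0) -> (-0.5,4.33) [heading=120, draw]
FD 7: (-0.5,4.33) -> (-4,10.392) [heading=120, draw]
FD 8: (-4,10.392) -> (-8,17.321) [heading=120, draw]
Final: pos=(-8,17.321), heading=120, 6 segment(s) drawn
Waypoints (7 total):
(0, 0)
(2, 0)
(-2.5, 7.794)
(2, 0)
(-0.5, 4.33)
(-4, 10.392)
(-8, 17.321)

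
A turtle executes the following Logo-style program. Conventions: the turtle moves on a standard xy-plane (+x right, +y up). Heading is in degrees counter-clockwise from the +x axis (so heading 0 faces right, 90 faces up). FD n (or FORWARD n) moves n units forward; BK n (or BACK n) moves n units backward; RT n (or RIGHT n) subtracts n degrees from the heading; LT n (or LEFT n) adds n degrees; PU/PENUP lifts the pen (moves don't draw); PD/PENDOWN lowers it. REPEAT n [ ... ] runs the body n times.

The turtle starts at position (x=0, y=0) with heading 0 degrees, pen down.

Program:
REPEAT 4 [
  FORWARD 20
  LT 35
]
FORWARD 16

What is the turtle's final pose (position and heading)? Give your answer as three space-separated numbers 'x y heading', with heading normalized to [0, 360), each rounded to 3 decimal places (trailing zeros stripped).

Answer: 25.79 59.868 140

Derivation:
Executing turtle program step by step:
Start: pos=(0,0), heading=0, pen down
REPEAT 4 [
  -- iteration 1/4 --
  FD 20: (0,0) -> (20,0) [heading=0, draw]
  LT 35: heading 0 -> 35
  -- iteration 2/4 --
  FD 20: (20,0) -> (36.383,11.472) [heading=35, draw]
  LT 35: heading 35 -> 70
  -- iteration 3/4 --
  FD 20: (36.383,11.472) -> (43.223,30.265) [heading=70, draw]
  LT 35: heading 70 -> 105
  -- iteration 4/4 --
  FD 20: (43.223,30.265) -> (38.047,49.584) [heading=105, draw]
  LT 35: heading 105 -> 140
]
FD 16: (38.047,49.584) -> (25.79,59.868) [heading=140, draw]
Final: pos=(25.79,59.868), heading=140, 5 segment(s) drawn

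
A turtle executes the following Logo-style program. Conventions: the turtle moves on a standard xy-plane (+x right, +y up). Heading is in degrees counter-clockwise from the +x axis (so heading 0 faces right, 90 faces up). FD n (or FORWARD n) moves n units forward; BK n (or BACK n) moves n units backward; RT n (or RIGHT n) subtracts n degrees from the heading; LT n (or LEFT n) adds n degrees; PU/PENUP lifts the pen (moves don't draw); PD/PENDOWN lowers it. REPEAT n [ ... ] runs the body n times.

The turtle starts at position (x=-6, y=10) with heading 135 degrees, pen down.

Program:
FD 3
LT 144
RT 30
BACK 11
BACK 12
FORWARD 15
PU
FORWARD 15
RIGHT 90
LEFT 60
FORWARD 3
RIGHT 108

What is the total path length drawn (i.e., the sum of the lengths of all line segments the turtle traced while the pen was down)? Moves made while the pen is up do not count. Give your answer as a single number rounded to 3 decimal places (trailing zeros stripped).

Answer: 41

Derivation:
Executing turtle program step by step:
Start: pos=(-6,10), heading=135, pen down
FD 3: (-6,10) -> (-8.121,12.121) [heading=135, draw]
LT 144: heading 135 -> 279
RT 30: heading 279 -> 249
BK 11: (-8.121,12.121) -> (-4.179,22.391) [heading=249, draw]
BK 12: (-4.179,22.391) -> (0.121,33.594) [heading=249, draw]
FD 15: (0.121,33.594) -> (-5.254,19.59) [heading=249, draw]
PU: pen up
FD 15: (-5.254,19.59) -> (-10.63,5.586) [heading=249, move]
RT 90: heading 249 -> 159
LT 60: heading 159 -> 219
FD 3: (-10.63,5.586) -> (-12.961,3.698) [heading=219, move]
RT 108: heading 219 -> 111
Final: pos=(-12.961,3.698), heading=111, 4 segment(s) drawn

Segment lengths:
  seg 1: (-6,10) -> (-8.121,12.121), length = 3
  seg 2: (-8.121,12.121) -> (-4.179,22.391), length = 11
  seg 3: (-4.179,22.391) -> (0.121,33.594), length = 12
  seg 4: (0.121,33.594) -> (-5.254,19.59), length = 15
Total = 41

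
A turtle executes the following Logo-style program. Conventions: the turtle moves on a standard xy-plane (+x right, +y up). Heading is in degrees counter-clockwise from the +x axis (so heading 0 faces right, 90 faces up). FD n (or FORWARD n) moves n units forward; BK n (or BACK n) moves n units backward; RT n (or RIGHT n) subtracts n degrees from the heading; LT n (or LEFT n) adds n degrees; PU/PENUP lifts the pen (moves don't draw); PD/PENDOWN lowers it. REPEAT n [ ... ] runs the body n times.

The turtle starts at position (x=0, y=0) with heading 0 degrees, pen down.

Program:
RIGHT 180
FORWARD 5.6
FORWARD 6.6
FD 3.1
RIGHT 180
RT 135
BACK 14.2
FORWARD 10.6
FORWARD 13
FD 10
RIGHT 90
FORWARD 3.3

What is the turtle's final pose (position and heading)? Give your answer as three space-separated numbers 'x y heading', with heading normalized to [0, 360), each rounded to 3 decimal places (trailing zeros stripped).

Answer: -31.351 -11.384 135

Derivation:
Executing turtle program step by step:
Start: pos=(0,0), heading=0, pen down
RT 180: heading 0 -> 180
FD 5.6: (0,0) -> (-5.6,0) [heading=180, draw]
FD 6.6: (-5.6,0) -> (-12.2,0) [heading=180, draw]
FD 3.1: (-12.2,0) -> (-15.3,0) [heading=180, draw]
RT 180: heading 180 -> 0
RT 135: heading 0 -> 225
BK 14.2: (-15.3,0) -> (-5.259,10.041) [heading=225, draw]
FD 10.6: (-5.259,10.041) -> (-12.754,2.546) [heading=225, draw]
FD 13: (-12.754,2.546) -> (-21.947,-6.647) [heading=225, draw]
FD 10: (-21.947,-6.647) -> (-29.018,-13.718) [heading=225, draw]
RT 90: heading 225 -> 135
FD 3.3: (-29.018,-13.718) -> (-31.351,-11.384) [heading=135, draw]
Final: pos=(-31.351,-11.384), heading=135, 8 segment(s) drawn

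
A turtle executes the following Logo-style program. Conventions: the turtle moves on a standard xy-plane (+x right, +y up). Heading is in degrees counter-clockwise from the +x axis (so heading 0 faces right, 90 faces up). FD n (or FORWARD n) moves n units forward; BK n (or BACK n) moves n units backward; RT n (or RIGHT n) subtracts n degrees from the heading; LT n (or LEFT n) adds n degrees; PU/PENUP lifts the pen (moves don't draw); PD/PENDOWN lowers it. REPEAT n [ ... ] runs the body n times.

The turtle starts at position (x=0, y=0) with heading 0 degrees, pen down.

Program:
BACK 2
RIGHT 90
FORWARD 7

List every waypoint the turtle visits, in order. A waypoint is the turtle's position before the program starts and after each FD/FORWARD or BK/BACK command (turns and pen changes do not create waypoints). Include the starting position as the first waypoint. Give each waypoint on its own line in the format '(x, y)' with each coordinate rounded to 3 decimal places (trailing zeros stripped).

Executing turtle program step by step:
Start: pos=(0,0), heading=0, pen down
BK 2: (0,0) -> (-2,0) [heading=0, draw]
RT 90: heading 0 -> 270
FD 7: (-2,0) -> (-2,-7) [heading=270, draw]
Final: pos=(-2,-7), heading=270, 2 segment(s) drawn
Waypoints (3 total):
(0, 0)
(-2, 0)
(-2, -7)

Answer: (0, 0)
(-2, 0)
(-2, -7)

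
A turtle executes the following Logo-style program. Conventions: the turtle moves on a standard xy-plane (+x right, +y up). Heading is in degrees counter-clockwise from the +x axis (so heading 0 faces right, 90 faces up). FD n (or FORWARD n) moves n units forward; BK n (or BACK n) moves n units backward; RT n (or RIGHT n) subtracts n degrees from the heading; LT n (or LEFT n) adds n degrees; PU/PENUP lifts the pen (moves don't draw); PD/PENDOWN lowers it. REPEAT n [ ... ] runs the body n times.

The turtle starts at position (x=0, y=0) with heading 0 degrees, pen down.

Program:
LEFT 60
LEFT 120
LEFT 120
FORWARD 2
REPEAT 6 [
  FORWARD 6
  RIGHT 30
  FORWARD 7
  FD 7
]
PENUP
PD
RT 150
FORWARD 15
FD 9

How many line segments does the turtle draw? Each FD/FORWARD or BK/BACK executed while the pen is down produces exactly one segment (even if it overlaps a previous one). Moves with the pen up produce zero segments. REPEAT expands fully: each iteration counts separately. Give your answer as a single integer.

Executing turtle program step by step:
Start: pos=(0,0), heading=0, pen down
LT 60: heading 0 -> 60
LT 120: heading 60 -> 180
LT 120: heading 180 -> 300
FD 2: (0,0) -> (1,-1.732) [heading=300, draw]
REPEAT 6 [
  -- iteration 1/6 --
  FD 6: (1,-1.732) -> (4,-6.928) [heading=300, draw]
  RT 30: heading 300 -> 270
  FD 7: (4,-6.928) -> (4,-13.928) [heading=270, draw]
  FD 7: (4,-13.928) -> (4,-20.928) [heading=270, draw]
  -- iteration 2/6 --
  FD 6: (4,-20.928) -> (4,-26.928) [heading=270, draw]
  RT 30: heading 270 -> 240
  FD 7: (4,-26.928) -> (0.5,-32.99) [heading=240, draw]
  FD 7: (0.5,-32.99) -> (-3,-39.053) [heading=240, draw]
  -- iteration 3/6 --
  FD 6: (-3,-39.053) -> (-6,-44.249) [heading=240, draw]
  RT 30: heading 240 -> 210
  FD 7: (-6,-44.249) -> (-12.062,-47.749) [heading=210, draw]
  FD 7: (-12.062,-47.749) -> (-18.124,-51.249) [heading=210, draw]
  -- iteration 4/6 --
  FD 6: (-18.124,-51.249) -> (-23.321,-54.249) [heading=210, draw]
  RT 30: heading 210 -> 180
  FD 7: (-23.321,-54.249) -> (-30.321,-54.249) [heading=180, draw]
  FD 7: (-30.321,-54.249) -> (-37.321,-54.249) [heading=180, draw]
  -- iteration 5/6 --
  FD 6: (-37.321,-54.249) -> (-43.321,-54.249) [heading=180, draw]
  RT 30: heading 180 -> 150
  FD 7: (-43.321,-54.249) -> (-49.383,-50.749) [heading=150, draw]
  FD 7: (-49.383,-50.749) -> (-55.445,-47.249) [heading=150, draw]
  -- iteration 6/6 --
  FD 6: (-55.445,-47.249) -> (-60.641,-44.249) [heading=150, draw]
  RT 30: heading 150 -> 120
  FD 7: (-60.641,-44.249) -> (-64.141,-38.187) [heading=120, draw]
  FD 7: (-64.141,-38.187) -> (-67.641,-32.124) [heading=120, draw]
]
PU: pen up
PD: pen down
RT 150: heading 120 -> 330
FD 15: (-67.641,-32.124) -> (-54.651,-39.624) [heading=330, draw]
FD 9: (-54.651,-39.624) -> (-46.856,-44.124) [heading=330, draw]
Final: pos=(-46.856,-44.124), heading=330, 21 segment(s) drawn
Segments drawn: 21

Answer: 21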